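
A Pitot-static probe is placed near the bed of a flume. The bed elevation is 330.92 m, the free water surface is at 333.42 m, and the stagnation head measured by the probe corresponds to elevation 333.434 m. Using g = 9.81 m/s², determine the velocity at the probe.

Near the bed, under hydrostatic conditions, the piezometric head (z + ψ) equals the free-surface elevation, 333.42 m.
Velocity head = total − piezometric = 333.434 − 333.42 = 0.014 m.
v = √(2g·h_v) = √(2 × 9.81 × 0.014) = 0.524 m/s.

v ≈ 0.524 m/s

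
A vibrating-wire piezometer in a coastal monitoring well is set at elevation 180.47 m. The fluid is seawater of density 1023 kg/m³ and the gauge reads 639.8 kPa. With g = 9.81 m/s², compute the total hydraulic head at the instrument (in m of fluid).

ψ = P/(ρg) = 639.8×1000 / (1023 × 9.81) = 63.75 m.
h = z + ψ = 180.47 + 63.75 = 244.22 m.

h ≈ 244.22 m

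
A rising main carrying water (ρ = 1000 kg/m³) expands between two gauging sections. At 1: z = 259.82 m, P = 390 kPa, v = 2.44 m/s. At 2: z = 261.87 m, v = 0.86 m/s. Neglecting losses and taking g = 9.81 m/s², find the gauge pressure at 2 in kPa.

Pressure head at 1: ψ₁ = P₁/(ρg) = 390×1000 / (1000 × 9.81) = 39.76 m.
Velocity heads: v₁²/2g = 2.44²/19.62 = 0.303 m; v₂²/2g = 0.86²/19.62 = 0.038 m.
Total head H = z₁ + ψ₁ + v₁²/2g = 259.82 + 39.76 + 0.303 = 299.88 m.
ψ₂ = H − z₂ − v₂²/2g = 299.88 − 261.87 − 0.038 = 37.97 m.
P₂ = ρgψ₂ = 1000 × 9.81 × 37.97 ≈ 372 kPa.

P₂ ≈ 372 kPa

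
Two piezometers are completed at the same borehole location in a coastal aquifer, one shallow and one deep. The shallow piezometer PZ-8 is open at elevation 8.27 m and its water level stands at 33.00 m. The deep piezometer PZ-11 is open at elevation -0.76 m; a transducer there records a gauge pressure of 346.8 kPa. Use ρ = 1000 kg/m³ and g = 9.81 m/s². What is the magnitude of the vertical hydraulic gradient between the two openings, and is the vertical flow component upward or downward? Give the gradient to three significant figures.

Total head at PZ-8: h = 33.00 m (water level in the standpipe).
Pressure head at PZ-11: ψ = P/(ρg) = 346.8×1000 / (1000 × 9.81) = 35.35 m.
Total head at PZ-11: h = z + ψ = -0.76 + 35.35 = 34.59 m.
Δh = h(PZ-8) − h(PZ-11) = 33.00 − 34.59 = -1.59 m.
Vertical separation Δz = 8.27 − (-0.76) = 9.03 m.
|i_v| = |Δh| / Δz = 1.59 / 9.03 = 0.176.
Head is higher in the deep piezometer, so vertical flow is upward (discharge condition).

|i_v| ≈ 0.176; vertical flow is upward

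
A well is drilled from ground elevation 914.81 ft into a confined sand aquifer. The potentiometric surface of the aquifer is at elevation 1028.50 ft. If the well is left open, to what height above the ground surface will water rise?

≈ 113.69 ft above ground

Water rises to the potentiometric surface, so the rise above ground = 1028.50 − 914.81 = 113.69 ft.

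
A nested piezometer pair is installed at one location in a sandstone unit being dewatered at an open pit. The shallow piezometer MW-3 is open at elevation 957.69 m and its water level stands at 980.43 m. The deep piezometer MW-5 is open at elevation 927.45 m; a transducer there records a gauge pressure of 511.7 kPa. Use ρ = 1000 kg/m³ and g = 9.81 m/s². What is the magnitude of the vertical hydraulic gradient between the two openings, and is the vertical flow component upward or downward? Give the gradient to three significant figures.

Total head at MW-3: h = 980.43 m (water level in the standpipe).
Pressure head at MW-5: ψ = P/(ρg) = 511.7×1000 / (1000 × 9.81) = 52.16 m.
Total head at MW-5: h = z + ψ = 927.45 + 52.16 = 979.61 m.
Δh = h(MW-3) − h(MW-5) = 980.43 − 979.61 = 0.82 m.
Vertical separation Δz = 957.69 − 927.45 = 30.24 m.
|i_v| = |Δh| / Δz = 0.82 / 30.24 = 0.0271.
Head is higher in the shallow piezometer, so vertical flow is downward (recharge condition).

|i_v| ≈ 0.0271; vertical flow is downward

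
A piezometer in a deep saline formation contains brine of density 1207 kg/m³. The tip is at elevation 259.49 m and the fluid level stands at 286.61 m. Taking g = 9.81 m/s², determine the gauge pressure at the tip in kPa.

P ≈ 321 kPa

Pressure head ψ = h − z = 286.61 − 259.49 = 27.12 m.
P = ρgψ = 1207 × 9.81 × 27.12 = 321119 Pa ≈ 321 kPa.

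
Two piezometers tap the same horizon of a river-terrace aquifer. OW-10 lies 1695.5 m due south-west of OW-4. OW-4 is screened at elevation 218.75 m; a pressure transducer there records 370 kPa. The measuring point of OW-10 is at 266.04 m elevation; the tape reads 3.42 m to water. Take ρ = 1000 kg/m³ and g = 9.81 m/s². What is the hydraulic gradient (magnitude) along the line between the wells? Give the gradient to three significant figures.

i ≈ 0.00363

Pressure head at OW-4: ψ = P/(ρg) = 370×1000 / (1000 × 9.81) = 37.72 m.
Total head at OW-4: h = z + ψ = 218.75 + 37.72 = 256.47 m.
Total head at OW-10: h = 266.04 − 3.42 = 262.62 m.
Head difference: h(OW-4) − h(OW-10) = 256.47 − 262.62 = -6.15 m.
Hydraulic gradient: i = |Δh| / L = 6.15 / 1695.5 = 0.00363.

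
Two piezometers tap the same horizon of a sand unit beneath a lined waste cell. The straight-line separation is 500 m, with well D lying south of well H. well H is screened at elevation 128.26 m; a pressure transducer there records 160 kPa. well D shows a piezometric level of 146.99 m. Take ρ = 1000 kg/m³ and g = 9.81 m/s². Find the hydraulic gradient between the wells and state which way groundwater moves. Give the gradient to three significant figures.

i ≈ 0.00484; groundwater flows toward the north

Pressure head at well H: ψ = P/(ρg) = 160×1000 / (1000 × 9.81) = 16.31 m.
Total head at well H: h = z + ψ = 128.26 + 16.31 = 144.57 m.
Total head at well D: h = 146.99 m (water level in the piezometer is the total head).
Head difference: h(well H) − h(well D) = 144.57 − 146.99 = -2.42 m.
Hydraulic gradient: i = |Δh| / L = 2.42 / 500 = 0.00484.
Flow is from higher to lower head: from well D toward well H, i.e. toward the north.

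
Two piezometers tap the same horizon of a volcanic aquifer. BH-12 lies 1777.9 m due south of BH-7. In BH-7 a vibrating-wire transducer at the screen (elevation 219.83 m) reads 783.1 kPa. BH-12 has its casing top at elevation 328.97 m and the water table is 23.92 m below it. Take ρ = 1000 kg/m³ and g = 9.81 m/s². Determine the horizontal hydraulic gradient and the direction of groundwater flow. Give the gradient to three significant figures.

i ≈ 0.00303; groundwater flows toward the north

Pressure head at BH-7: ψ = P/(ρg) = 783.1×1000 / (1000 × 9.81) = 79.83 m.
Total head at BH-7: h = z + ψ = 219.83 + 79.83 = 299.66 m.
Total head at BH-12: h = 328.97 − 23.92 = 305.05 m.
Head difference: h(BH-7) − h(BH-12) = 299.66 − 305.05 = -5.39 m.
Hydraulic gradient: i = |Δh| / L = 5.39 / 1777.9 = 0.00303.
Flow is from higher to lower head: from BH-12 toward BH-7, i.e. toward the north.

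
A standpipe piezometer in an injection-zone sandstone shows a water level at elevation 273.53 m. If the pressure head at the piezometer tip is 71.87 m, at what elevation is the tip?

z ≈ 201.66 m

z = h − ψ = 273.53 − 71.87 = 201.66 m.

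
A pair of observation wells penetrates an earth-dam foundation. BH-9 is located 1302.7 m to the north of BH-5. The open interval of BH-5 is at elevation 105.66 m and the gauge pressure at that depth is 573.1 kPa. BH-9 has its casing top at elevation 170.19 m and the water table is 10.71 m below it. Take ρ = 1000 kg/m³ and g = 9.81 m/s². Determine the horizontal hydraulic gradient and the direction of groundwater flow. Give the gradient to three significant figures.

i ≈ 0.00353; groundwater flows toward the north

Pressure head at BH-5: ψ = P/(ρg) = 573.1×1000 / (1000 × 9.81) = 58.42 m.
Total head at BH-5: h = z + ψ = 105.66 + 58.42 = 164.08 m.
Total head at BH-9: h = 170.19 − 10.71 = 159.48 m.
Head difference: h(BH-5) − h(BH-9) = 164.08 − 159.48 = 4.60 m.
Hydraulic gradient: i = |Δh| / L = 4.60 / 1302.7 = 0.00353.
Flow is from higher to lower head: from BH-5 toward BH-9, i.e. toward the north.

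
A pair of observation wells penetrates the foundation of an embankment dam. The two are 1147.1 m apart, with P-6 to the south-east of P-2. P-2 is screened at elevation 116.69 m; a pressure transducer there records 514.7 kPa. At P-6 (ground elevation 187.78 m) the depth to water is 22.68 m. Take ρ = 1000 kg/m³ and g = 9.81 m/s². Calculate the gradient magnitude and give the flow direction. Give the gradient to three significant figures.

i ≈ 0.00354; groundwater flows toward the south-east

Pressure head at P-2: ψ = P/(ρg) = 514.7×1000 / (1000 × 9.81) = 52.47 m.
Total head at P-2: h = z + ψ = 116.69 + 52.47 = 169.16 m.
Total head at P-6: h = 187.78 − 22.68 = 165.10 m.
Head difference: h(P-2) − h(P-6) = 169.16 − 165.10 = 4.06 m.
Hydraulic gradient: i = |Δh| / L = 4.06 / 1147.1 = 0.00354.
Flow is from higher to lower head: from P-2 toward P-6, i.e. toward the south-east.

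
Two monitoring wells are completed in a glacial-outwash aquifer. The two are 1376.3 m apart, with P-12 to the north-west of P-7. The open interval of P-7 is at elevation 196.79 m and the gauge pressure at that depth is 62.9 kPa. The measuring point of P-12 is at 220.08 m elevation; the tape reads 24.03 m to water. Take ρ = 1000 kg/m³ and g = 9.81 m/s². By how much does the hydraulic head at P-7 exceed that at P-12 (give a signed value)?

Δh ≈ 7.15 m

Pressure head at P-7: ψ = P/(ρg) = 62.9×1000 / (1000 × 9.81) = 6.41 m.
Total head at P-7: h = z + ψ = 196.79 + 6.41 = 203.20 m.
Total head at P-12: h = 220.08 − 24.03 = 196.05 m.
Head difference: h(P-7) − h(P-12) = 203.20 − 196.05 = 7.15 m.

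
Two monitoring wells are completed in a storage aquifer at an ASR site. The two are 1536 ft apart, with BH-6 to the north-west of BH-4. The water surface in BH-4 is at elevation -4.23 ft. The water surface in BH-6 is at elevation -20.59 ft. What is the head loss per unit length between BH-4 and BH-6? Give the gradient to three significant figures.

Total head at BH-4: h = -4.23 ft (water level in the piezometer is the total head).
Total head at BH-6: h = -20.59 ft (water level in the piezometer is the total head).
Head difference: h(BH-4) − h(BH-6) = -4.23 − (-20.59) = 16.36 ft.
Hydraulic gradient: i = |Δh| / L = 16.36 / 1536 = 0.0107.

i ≈ 0.0107 ft/ft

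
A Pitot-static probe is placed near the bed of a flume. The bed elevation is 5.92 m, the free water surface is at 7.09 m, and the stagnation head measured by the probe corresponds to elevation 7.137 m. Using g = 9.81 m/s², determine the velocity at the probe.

v ≈ 0.960 m/s

Near the bed, under hydrostatic conditions, the piezometric head (z + ψ) equals the free-surface elevation, 7.09 m.
Velocity head = total − piezometric = 7.137 − 7.09 = 0.047 m.
v = √(2g·h_v) = √(2 × 9.81 × 0.047) = 0.960 m/s.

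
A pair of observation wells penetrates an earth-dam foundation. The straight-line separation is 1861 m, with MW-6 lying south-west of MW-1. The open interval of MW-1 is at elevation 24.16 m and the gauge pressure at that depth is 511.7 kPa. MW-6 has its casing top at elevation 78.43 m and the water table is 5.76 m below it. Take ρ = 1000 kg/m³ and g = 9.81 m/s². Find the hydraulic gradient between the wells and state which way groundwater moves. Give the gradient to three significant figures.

i ≈ 0.00196; groundwater flows toward the south-west

Pressure head at MW-1: ψ = P/(ρg) = 511.7×1000 / (1000 × 9.81) = 52.16 m.
Total head at MW-1: h = z + ψ = 24.16 + 52.16 = 76.32 m.
Total head at MW-6: h = 78.43 − 5.76 = 72.67 m.
Head difference: h(MW-1) − h(MW-6) = 76.32 − 72.67 = 3.65 m.
Hydraulic gradient: i = |Δh| / L = 3.65 / 1861 = 0.00196.
Flow is from higher to lower head: from MW-1 toward MW-6, i.e. toward the south-west.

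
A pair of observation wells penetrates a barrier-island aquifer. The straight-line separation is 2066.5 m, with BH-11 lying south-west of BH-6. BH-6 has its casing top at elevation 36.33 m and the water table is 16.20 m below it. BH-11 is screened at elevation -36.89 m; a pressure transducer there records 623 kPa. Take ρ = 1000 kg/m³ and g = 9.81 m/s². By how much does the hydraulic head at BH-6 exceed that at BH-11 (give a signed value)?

Total head at BH-6: h = 36.33 − 16.20 = 20.13 m.
Pressure head at BH-11: ψ = P/(ρg) = 623×1000 / (1000 × 9.81) = 63.51 m.
Total head at BH-11: h = z + ψ = -36.89 + 63.51 = 26.62 m.
Head difference: h(BH-6) − h(BH-11) = 20.13 − 26.62 = -6.49 m.

Δh ≈ -6.49 m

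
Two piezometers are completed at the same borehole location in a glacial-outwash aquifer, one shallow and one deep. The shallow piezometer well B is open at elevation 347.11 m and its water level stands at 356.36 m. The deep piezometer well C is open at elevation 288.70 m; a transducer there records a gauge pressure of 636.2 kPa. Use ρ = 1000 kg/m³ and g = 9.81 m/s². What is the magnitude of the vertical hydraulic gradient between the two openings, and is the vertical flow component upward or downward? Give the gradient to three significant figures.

|i_v| ≈ 0.0481; vertical flow is downward

Total head at well B: h = 356.36 m (water level in the standpipe).
Pressure head at well C: ψ = P/(ρg) = 636.2×1000 / (1000 × 9.81) = 64.85 m.
Total head at well C: h = z + ψ = 288.70 + 64.85 = 353.55 m.
Δh = h(well B) − h(well C) = 356.36 − 353.55 = 2.81 m.
Vertical separation Δz = 347.11 − 288.70 = 58.41 m.
|i_v| = |Δh| / Δz = 2.81 / 58.41 = 0.0481.
Head is higher in the shallow piezometer, so vertical flow is downward (recharge condition).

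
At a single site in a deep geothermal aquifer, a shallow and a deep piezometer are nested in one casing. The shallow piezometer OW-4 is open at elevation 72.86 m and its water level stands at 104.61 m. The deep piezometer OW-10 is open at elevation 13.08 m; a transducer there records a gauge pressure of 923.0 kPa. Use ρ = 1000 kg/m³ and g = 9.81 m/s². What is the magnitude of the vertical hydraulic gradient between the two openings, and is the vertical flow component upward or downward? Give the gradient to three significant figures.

Total head at OW-4: h = 104.61 m (water level in the standpipe).
Pressure head at OW-10: ψ = P/(ρg) = 923.0×1000 / (1000 × 9.81) = 94.09 m.
Total head at OW-10: h = z + ψ = 13.08 + 94.09 = 107.17 m.
Δh = h(OW-4) − h(OW-10) = 104.61 − 107.17 = -2.56 m.
Vertical separation Δz = 72.86 − 13.08 = 59.78 m.
|i_v| = |Δh| / Δz = 2.56 / 59.78 = 0.0428.
Head is higher in the deep piezometer, so vertical flow is upward (discharge condition).

|i_v| ≈ 0.0428; vertical flow is upward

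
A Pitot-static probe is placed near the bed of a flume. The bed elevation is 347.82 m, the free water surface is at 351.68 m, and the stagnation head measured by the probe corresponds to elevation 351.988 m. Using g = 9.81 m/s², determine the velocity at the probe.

v ≈ 2.46 m/s

Near the bed, under hydrostatic conditions, the piezometric head (z + ψ) equals the free-surface elevation, 351.68 m.
Velocity head = total − piezometric = 351.988 − 351.68 = 0.308 m.
v = √(2g·h_v) = √(2 × 9.81 × 0.308) = 2.46 m/s.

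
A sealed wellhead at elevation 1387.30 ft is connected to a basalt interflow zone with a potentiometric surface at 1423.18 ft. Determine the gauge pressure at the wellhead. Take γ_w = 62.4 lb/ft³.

Head above the cap: Δh = 1423.18 − 1387.30 = 35.88 ft.
P = γΔh/144 = 62.4 × 35.88 / 144 = 15.5 psi.

P ≈ 15.5 psi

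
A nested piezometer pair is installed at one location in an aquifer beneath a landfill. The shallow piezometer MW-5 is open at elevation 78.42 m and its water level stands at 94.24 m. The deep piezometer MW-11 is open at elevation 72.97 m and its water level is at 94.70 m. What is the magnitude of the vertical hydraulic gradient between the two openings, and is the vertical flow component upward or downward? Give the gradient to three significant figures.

|i_v| ≈ 0.0844; vertical flow is upward

Total head at MW-5: h = 94.24 m (water level in the standpipe).
Total head at MW-11: h = 94.70 m.
Δh = h(MW-5) − h(MW-11) = 94.24 − 94.70 = -0.46 m.
Vertical separation Δz = 78.42 − 72.97 = 5.45 m.
|i_v| = |Δh| / Δz = 0.46 / 5.45 = 0.0844.
Head is higher in the deep piezometer, so vertical flow is upward (discharge condition).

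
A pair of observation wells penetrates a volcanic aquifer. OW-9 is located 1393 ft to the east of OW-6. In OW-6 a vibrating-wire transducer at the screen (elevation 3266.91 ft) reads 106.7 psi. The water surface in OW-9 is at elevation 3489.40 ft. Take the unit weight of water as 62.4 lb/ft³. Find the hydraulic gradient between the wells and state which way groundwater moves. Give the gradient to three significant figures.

Pressure head at OW-6: ψ = 144·P/γ = 144 × 106.7 / 62.4 = 246.23 ft.
Total head at OW-6: h = z + ψ = 3266.91 + 246.23 = 3513.14 ft.
Total head at OW-9: h = 3489.40 ft (water level in the piezometer is the total head).
Head difference: h(OW-6) − h(OW-9) = 3513.14 − 3489.40 = 23.74 ft.
Hydraulic gradient: i = |Δh| / L = 23.74 / 1393 = 0.0170.
Flow is from higher to lower head: from OW-6 toward OW-9, i.e. toward the east.

i ≈ 0.0170; groundwater flows toward the east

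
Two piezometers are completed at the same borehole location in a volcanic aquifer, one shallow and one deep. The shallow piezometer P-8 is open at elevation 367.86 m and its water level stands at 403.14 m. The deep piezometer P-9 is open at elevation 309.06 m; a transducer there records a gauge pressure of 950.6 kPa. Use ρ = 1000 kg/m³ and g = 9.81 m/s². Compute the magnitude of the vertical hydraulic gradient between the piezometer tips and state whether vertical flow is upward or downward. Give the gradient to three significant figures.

|i_v| ≈ 0.0480; vertical flow is upward

Total head at P-8: h = 403.14 m (water level in the standpipe).
Pressure head at P-9: ψ = P/(ρg) = 950.6×1000 / (1000 × 9.81) = 96.90 m.
Total head at P-9: h = z + ψ = 309.06 + 96.90 = 405.96 m.
Δh = h(P-8) − h(P-9) = 403.14 − 405.96 = -2.82 m.
Vertical separation Δz = 367.86 − 309.06 = 58.80 m.
|i_v| = |Δh| / Δz = 2.82 / 58.80 = 0.0480.
Head is higher in the deep piezometer, so vertical flow is upward (discharge condition).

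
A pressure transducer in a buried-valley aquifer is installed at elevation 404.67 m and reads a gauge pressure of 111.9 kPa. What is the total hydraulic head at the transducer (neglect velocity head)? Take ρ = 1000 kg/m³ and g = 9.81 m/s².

h ≈ 416.08 m

ψ = P/(ρg) = 111.9×1000 / (1000 × 9.81) = 11.41 m.
h = z + ψ = 404.67 + 11.41 = 416.08 m.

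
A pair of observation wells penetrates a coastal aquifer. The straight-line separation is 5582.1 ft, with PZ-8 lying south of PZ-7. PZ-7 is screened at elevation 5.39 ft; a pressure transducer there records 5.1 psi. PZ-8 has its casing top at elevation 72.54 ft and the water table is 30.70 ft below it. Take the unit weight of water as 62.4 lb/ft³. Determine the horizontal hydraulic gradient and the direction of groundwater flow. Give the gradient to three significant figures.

Pressure head at PZ-7: ψ = 144·P/γ = 144 × 5.1 / 62.4 = 11.77 ft.
Total head at PZ-7: h = z + ψ = 5.39 + 11.77 = 17.16 ft.
Total head at PZ-8: h = 72.54 − 30.70 = 41.84 ft.
Head difference: h(PZ-7) − h(PZ-8) = 17.16 − 41.84 = -24.68 ft.
Hydraulic gradient: i = |Δh| / L = 24.68 / 5582.1 = 0.00442.
Flow is from higher to lower head: from PZ-8 toward PZ-7, i.e. toward the north.

i ≈ 0.00442; groundwater flows toward the north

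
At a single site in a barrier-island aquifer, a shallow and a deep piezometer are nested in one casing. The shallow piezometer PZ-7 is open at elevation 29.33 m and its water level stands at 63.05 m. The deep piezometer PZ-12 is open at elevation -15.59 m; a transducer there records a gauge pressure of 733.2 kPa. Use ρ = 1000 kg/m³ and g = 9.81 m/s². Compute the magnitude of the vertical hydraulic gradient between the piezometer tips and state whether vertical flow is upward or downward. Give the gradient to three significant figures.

Total head at PZ-7: h = 63.05 m (water level in the standpipe).
Pressure head at PZ-12: ψ = P/(ρg) = 733.2×1000 / (1000 × 9.81) = 74.74 m.
Total head at PZ-12: h = z + ψ = -15.59 + 74.74 = 59.15 m.
Δh = h(PZ-7) − h(PZ-12) = 63.05 − 59.15 = 3.90 m.
Vertical separation Δz = 29.33 − (-15.59) = 44.92 m.
|i_v| = |Δh| / Δz = 3.90 / 44.92 = 0.0868.
Head is higher in the shallow piezometer, so vertical flow is downward (recharge condition).

|i_v| ≈ 0.0868; vertical flow is downward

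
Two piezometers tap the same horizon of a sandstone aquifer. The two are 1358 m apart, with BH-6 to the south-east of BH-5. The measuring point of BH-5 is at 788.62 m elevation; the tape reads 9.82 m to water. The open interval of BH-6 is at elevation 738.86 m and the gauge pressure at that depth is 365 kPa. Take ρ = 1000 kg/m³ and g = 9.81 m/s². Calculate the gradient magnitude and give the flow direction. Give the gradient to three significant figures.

i ≈ 0.00201; groundwater flows toward the south-east

Total head at BH-5: h = 788.62 − 9.82 = 778.80 m.
Pressure head at BH-6: ψ = P/(ρg) = 365×1000 / (1000 × 9.81) = 37.21 m.
Total head at BH-6: h = z + ψ = 738.86 + 37.21 = 776.07 m.
Head difference: h(BH-5) − h(BH-6) = 778.80 − 776.07 = 2.73 m.
Hydraulic gradient: i = |Δh| / L = 2.73 / 1358 = 0.00201.
Flow is from higher to lower head: from BH-5 toward BH-6, i.e. toward the south-east.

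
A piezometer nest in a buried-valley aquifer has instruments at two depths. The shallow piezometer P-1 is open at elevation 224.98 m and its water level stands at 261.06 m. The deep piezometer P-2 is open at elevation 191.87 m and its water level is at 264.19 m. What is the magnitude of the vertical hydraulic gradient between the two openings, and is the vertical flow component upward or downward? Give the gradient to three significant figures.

Total head at P-1: h = 261.06 m (water level in the standpipe).
Total head at P-2: h = 264.19 m.
Δh = h(P-1) − h(P-2) = 261.06 − 264.19 = -3.13 m.
Vertical separation Δz = 224.98 − 191.87 = 33.11 m.
|i_v| = |Δh| / Δz = 3.13 / 33.11 = 0.0945.
Head is higher in the deep piezometer, so vertical flow is upward (discharge condition).

|i_v| ≈ 0.0945; vertical flow is upward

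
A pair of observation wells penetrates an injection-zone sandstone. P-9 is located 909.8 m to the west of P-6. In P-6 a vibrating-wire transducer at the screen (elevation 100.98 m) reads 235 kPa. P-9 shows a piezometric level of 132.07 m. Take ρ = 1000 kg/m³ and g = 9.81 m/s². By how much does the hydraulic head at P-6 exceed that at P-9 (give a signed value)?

Pressure head at P-6: ψ = P/(ρg) = 235×1000 / (1000 × 9.81) = 23.96 m.
Total head at P-6: h = z + ψ = 100.98 + 23.96 = 124.94 m.
Total head at P-9: h = 132.07 m (water level in the piezometer is the total head).
Head difference: h(P-6) − h(P-9) = 124.94 − 132.07 = -7.13 m.

Δh ≈ -7.13 m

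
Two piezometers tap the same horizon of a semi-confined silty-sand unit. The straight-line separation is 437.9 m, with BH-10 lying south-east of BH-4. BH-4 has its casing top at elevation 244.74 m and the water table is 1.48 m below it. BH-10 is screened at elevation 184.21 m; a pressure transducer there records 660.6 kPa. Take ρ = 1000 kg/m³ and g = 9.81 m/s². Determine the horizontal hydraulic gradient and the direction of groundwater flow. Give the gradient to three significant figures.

i ≈ 0.0189; groundwater flows toward the north-west

Total head at BH-4: h = 244.74 − 1.48 = 243.26 m.
Pressure head at BH-10: ψ = P/(ρg) = 660.6×1000 / (1000 × 9.81) = 67.34 m.
Total head at BH-10: h = z + ψ = 184.21 + 67.34 = 251.55 m.
Head difference: h(BH-4) − h(BH-10) = 243.26 − 251.55 = -8.29 m.
Hydraulic gradient: i = |Δh| / L = 8.29 / 437.9 = 0.0189.
Flow is from higher to lower head: from BH-10 toward BH-4, i.e. toward the north-west.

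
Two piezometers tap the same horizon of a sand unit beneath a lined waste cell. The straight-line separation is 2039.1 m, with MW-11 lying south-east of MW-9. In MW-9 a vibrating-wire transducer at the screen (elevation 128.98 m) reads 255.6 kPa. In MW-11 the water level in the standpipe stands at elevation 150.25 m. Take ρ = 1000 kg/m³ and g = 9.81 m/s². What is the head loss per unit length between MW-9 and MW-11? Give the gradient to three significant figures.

Pressure head at MW-9: ψ = P/(ρg) = 255.6×1000 / (1000 × 9.81) = 26.06 m.
Total head at MW-9: h = z + ψ = 128.98 + 26.06 = 155.04 m.
Total head at MW-11: h = 150.25 m (water level in the piezometer is the total head).
Head difference: h(MW-9) − h(MW-11) = 155.04 − 150.25 = 4.79 m.
Hydraulic gradient: i = |Δh| / L = 4.79 / 2039.1 = 0.00235.

i ≈ 0.00235 m/m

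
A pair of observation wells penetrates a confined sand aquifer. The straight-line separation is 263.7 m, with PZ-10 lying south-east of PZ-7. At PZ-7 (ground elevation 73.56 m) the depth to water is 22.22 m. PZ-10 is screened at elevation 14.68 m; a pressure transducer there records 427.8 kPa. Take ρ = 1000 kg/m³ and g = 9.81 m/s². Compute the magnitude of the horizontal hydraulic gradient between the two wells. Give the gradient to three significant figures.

Total head at PZ-7: h = 73.56 − 22.22 = 51.34 m.
Pressure head at PZ-10: ψ = P/(ρg) = 427.8×1000 / (1000 × 9.81) = 43.61 m.
Total head at PZ-10: h = z + ψ = 14.68 + 43.61 = 58.29 m.
Head difference: h(PZ-7) − h(PZ-10) = 51.34 − 58.29 = -6.95 m.
Hydraulic gradient: i = |Δh| / L = 6.95 / 263.7 = 0.0264.

i ≈ 0.0264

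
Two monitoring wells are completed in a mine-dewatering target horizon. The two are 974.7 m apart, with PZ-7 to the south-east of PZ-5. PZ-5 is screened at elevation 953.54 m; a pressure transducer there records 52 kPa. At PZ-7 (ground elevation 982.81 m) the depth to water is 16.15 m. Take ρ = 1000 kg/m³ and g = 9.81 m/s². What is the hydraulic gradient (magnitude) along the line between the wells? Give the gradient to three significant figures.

Pressure head at PZ-5: ψ = P/(ρg) = 52×1000 / (1000 × 9.81) = 5.30 m.
Total head at PZ-5: h = z + ψ = 953.54 + 5.30 = 958.84 m.
Total head at PZ-7: h = 982.81 − 16.15 = 966.66 m.
Head difference: h(PZ-5) − h(PZ-7) = 958.84 − 966.66 = -7.82 m.
Hydraulic gradient: i = |Δh| / L = 7.82 / 974.7 = 0.00802.

i ≈ 0.00802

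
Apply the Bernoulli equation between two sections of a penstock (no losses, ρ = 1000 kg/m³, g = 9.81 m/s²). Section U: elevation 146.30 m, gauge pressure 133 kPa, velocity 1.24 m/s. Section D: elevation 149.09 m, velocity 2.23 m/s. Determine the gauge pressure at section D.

Pressure head at U: ψ₁ = P₁/(ρg) = 133×1000 / (1000 × 9.81) = 13.56 m.
Velocity heads: v₁²/2g = 1.24²/19.62 = 0.078 m; v₂²/2g = 2.23²/19.62 = 0.253 m.
Total head H = z₁ + ψ₁ + v₁²/2g = 146.30 + 13.56 + 0.078 = 159.94 m.
ψ₂ = H − z₂ − v₂²/2g = 159.94 − 149.09 − 0.253 = 10.60 m.
P₂ = ρgψ₂ = 1000 × 9.81 × 10.60 ≈ 104 kPa.

P₂ ≈ 104 kPa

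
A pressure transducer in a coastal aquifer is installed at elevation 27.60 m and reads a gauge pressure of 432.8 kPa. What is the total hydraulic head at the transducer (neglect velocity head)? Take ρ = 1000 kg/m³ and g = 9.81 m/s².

ψ = P/(ρg) = 432.8×1000 / (1000 × 9.81) = 44.12 m.
h = z + ψ = 27.60 + 44.12 = 71.72 m.

h ≈ 71.72 m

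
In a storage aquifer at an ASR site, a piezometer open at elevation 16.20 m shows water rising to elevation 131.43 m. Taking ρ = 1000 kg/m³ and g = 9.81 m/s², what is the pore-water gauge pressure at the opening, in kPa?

Pressure head ψ = h − z = 131.43 − 16.20 = 115.23 m.
P = ρgψ = 1000 × 9.81 × 115.23 = 1130406 Pa ≈ 1130 kPa.

P ≈ 1130 kPa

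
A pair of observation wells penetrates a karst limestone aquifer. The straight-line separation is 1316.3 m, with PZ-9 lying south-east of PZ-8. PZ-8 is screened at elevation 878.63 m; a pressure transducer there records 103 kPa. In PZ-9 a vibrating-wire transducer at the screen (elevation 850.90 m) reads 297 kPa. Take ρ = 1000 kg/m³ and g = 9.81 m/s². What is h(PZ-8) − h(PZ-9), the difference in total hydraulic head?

Pressure head at PZ-8: ψ = P/(ρg) = 103×1000 / (1000 × 9.81) = 10.50 m.
Total head at PZ-8: h = z + ψ = 878.63 + 10.50 = 889.13 m.
Pressure head at PZ-9: ψ = P/(ρg) = 297×1000 / (1000 × 9.81) = 30.28 m.
Total head at PZ-9: h = z + ψ = 850.90 + 30.28 = 881.18 m.
Head difference: h(PZ-8) − h(PZ-9) = 889.13 − 881.18 = 7.95 m.

Δh ≈ 7.95 m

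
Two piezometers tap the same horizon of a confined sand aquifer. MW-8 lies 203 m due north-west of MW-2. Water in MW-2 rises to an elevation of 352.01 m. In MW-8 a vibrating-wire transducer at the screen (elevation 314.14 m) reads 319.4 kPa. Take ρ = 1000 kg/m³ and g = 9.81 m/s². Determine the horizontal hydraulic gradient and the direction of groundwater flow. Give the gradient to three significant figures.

i ≈ 0.0262; groundwater flows toward the north-west

Total head at MW-2: h = 352.01 m (water level in the piezometer is the total head).
Pressure head at MW-8: ψ = P/(ρg) = 319.4×1000 / (1000 × 9.81) = 32.56 m.
Total head at MW-8: h = z + ψ = 314.14 + 32.56 = 346.70 m.
Head difference: h(MW-2) − h(MW-8) = 352.01 − 346.70 = 5.31 m.
Hydraulic gradient: i = |Δh| / L = 5.31 / 203 = 0.0262.
Flow is from higher to lower head: from MW-2 toward MW-8, i.e. toward the north-west.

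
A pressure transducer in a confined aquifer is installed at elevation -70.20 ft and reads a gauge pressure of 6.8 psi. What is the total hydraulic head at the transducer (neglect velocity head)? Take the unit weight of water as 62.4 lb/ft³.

h ≈ -54.51 ft

ψ = 144·P/γ = 144 × 6.8 / 62.4 = 15.69 ft.
h = z + ψ = -70.20 + 15.69 = -54.51 ft.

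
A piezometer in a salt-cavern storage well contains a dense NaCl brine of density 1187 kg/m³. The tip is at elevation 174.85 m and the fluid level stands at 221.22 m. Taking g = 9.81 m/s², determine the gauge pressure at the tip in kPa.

Pressure head ψ = h − z = 221.22 − 174.85 = 46.37 m.
P = ρgψ = 1187 × 9.81 × 46.37 = 539954 Pa ≈ 540 kPa.

P ≈ 540 kPa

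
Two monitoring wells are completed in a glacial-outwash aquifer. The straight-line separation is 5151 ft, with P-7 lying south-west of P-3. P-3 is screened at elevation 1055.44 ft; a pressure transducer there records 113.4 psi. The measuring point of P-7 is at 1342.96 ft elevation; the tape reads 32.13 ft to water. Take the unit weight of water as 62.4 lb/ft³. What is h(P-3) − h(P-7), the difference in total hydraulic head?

Pressure head at P-3: ψ = 144·P/γ = 144 × 113.4 / 62.4 = 261.69 ft.
Total head at P-3: h = z + ψ = 1055.44 + 261.69 = 1317.13 ft.
Total head at P-7: h = 1342.96 − 32.13 = 1310.83 ft.
Head difference: h(P-3) − h(P-7) = 1317.13 − 1310.83 = 6.30 ft.

Δh ≈ 6.30 ft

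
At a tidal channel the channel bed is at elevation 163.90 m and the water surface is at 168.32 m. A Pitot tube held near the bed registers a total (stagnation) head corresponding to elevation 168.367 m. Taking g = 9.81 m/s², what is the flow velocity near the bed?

Near the bed, under hydrostatic conditions, the piezometric head (z + ψ) equals the free-surface elevation, 168.32 m.
Velocity head = total − piezometric = 168.367 − 168.32 = 0.047 m.
v = √(2g·h_v) = √(2 × 9.81 × 0.047) = 0.960 m/s.

v ≈ 0.960 m/s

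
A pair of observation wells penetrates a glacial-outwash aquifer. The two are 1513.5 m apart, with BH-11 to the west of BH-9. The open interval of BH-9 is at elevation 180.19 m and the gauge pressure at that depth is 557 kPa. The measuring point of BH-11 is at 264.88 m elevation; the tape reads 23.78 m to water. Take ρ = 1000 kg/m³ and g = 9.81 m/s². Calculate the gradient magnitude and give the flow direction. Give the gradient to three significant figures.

Pressure head at BH-9: ψ = P/(ρg) = 557×1000 / (1000 × 9.81) = 56.78 m.
Total head at BH-9: h = z + ψ = 180.19 + 56.78 = 236.97 m.
Total head at BH-11: h = 264.88 − 23.78 = 241.10 m.
Head difference: h(BH-9) − h(BH-11) = 236.97 − 241.10 = -4.13 m.
Hydraulic gradient: i = |Δh| / L = 4.13 / 1513.5 = 0.00273.
Flow is from higher to lower head: from BH-11 toward BH-9, i.e. toward the east.

i ≈ 0.00273; groundwater flows toward the east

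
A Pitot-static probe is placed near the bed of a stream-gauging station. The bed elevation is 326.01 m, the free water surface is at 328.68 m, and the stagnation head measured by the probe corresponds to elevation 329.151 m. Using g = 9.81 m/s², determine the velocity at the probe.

v ≈ 3.04 m/s

Near the bed, under hydrostatic conditions, the piezometric head (z + ψ) equals the free-surface elevation, 328.68 m.
Velocity head = total − piezometric = 329.151 − 328.68 = 0.471 m.
v = √(2g·h_v) = √(2 × 9.81 × 0.471) = 3.04 m/s.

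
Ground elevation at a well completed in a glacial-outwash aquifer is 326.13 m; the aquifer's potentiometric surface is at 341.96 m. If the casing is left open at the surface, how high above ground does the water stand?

≈ 15.83 m above ground

Water rises to the potentiometric surface, so the rise above ground = 341.96 − 326.13 = 15.83 m.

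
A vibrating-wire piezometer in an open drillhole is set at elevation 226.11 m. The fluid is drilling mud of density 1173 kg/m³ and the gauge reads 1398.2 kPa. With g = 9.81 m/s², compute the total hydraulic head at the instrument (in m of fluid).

h ≈ 347.62 m

ψ = P/(ρg) = 1398.2×1000 / (1173 × 9.81) = 121.51 m.
h = z + ψ = 226.11 + 121.51 = 347.62 m.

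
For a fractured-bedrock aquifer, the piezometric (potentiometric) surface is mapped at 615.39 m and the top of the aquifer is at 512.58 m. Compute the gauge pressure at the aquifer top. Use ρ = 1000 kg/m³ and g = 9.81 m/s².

P ≈ 1010 kPa

Pressure head at the aquifer top: ψ = h − z = 615.39 − 512.58 = 102.81 m.
P = ρgψ = 1000 × 9.81 × 102.81 = 1008566 Pa ≈ 1010 kPa.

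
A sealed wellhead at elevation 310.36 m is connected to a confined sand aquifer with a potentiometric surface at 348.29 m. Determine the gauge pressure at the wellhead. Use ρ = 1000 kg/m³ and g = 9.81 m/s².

Head above the cap: Δh = 348.29 − 310.36 = 37.93 m.
P = ρgΔh = 1000 × 9.81 × 37.93 = 372093 Pa ≈ 372 kPa.

P ≈ 372 kPa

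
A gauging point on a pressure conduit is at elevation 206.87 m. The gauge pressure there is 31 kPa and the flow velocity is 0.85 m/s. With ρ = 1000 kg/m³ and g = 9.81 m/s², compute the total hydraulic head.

h ≈ 210.07 m

Pressure head ψ = P/(ρg) = 31×1000 / (1000 × 9.81) = 3.16 m.
Velocity head = v²/(2g) = 0.85² / (2 × 9.81) = 0.037 m.
h = z + ψ + v²/(2g) = 206.87 + 3.16 + 0.037 = 210.07 m.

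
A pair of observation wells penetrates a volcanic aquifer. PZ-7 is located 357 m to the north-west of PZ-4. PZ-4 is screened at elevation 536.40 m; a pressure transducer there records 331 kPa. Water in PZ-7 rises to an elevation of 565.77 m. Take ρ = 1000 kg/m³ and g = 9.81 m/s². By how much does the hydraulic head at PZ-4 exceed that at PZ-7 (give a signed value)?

Δh ≈ 4.37 m

Pressure head at PZ-4: ψ = P/(ρg) = 331×1000 / (1000 × 9.81) = 33.74 m.
Total head at PZ-4: h = z + ψ = 536.40 + 33.74 = 570.14 m.
Total head at PZ-7: h = 565.77 m (water level in the piezometer is the total head).
Head difference: h(PZ-4) − h(PZ-7) = 570.14 − 565.77 = 4.37 m.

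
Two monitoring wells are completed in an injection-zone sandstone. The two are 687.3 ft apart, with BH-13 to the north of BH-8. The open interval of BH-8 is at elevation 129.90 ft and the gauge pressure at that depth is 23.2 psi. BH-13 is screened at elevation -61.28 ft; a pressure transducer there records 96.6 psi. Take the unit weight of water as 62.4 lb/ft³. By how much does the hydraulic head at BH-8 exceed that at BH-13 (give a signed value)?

Pressure head at BH-8: ψ = 144·P/γ = 144 × 23.2 / 62.4 = 53.54 ft.
Total head at BH-8: h = z + ψ = 129.90 + 53.54 = 183.44 ft.
Pressure head at BH-13: ψ = 144·P/γ = 144 × 96.6 / 62.4 = 222.92 ft.
Total head at BH-13: h = z + ψ = -61.28 + 222.92 = 161.64 ft.
Head difference: h(BH-8) − h(BH-13) = 183.44 − 161.64 = 21.80 ft.

Δh ≈ 21.80 ft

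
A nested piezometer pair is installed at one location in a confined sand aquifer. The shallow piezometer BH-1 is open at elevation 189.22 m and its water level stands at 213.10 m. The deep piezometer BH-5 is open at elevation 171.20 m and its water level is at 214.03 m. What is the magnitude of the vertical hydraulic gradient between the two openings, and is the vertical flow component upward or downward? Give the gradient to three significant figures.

Total head at BH-1: h = 213.10 m (water level in the standpipe).
Total head at BH-5: h = 214.03 m.
Δh = h(BH-1) − h(BH-5) = 213.10 − 214.03 = -0.93 m.
Vertical separation Δz = 189.22 − 171.20 = 18.02 m.
|i_v| = |Δh| / Δz = 0.93 / 18.02 = 0.0516.
Head is higher in the deep piezometer, so vertical flow is upward (discharge condition).

|i_v| ≈ 0.0516; vertical flow is upward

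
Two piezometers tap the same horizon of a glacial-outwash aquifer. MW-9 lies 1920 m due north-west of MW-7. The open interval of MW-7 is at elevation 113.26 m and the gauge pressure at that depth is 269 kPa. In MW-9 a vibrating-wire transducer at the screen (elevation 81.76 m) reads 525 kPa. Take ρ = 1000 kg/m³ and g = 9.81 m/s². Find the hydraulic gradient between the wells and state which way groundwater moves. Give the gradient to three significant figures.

Pressure head at MW-7: ψ = P/(ρg) = 269×1000 / (1000 × 9.81) = 27.42 m.
Total head at MW-7: h = z + ψ = 113.26 + 27.42 = 140.68 m.
Pressure head at MW-9: ψ = P/(ρg) = 525×1000 / (1000 × 9.81) = 53.52 m.
Total head at MW-9: h = z + ψ = 81.76 + 53.52 = 135.28 m.
Head difference: h(MW-7) − h(MW-9) = 140.68 − 135.28 = 5.40 m.
Hydraulic gradient: i = |Δh| / L = 5.40 / 1920 = 0.00281.
Flow is from higher to lower head: from MW-7 toward MW-9, i.e. toward the north-west.

i ≈ 0.00281; groundwater flows toward the north-west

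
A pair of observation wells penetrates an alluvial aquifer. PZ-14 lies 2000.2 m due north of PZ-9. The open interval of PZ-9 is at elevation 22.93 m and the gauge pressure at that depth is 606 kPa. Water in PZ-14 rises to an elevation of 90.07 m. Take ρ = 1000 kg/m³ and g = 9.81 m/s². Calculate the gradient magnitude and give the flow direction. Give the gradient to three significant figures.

Pressure head at PZ-9: ψ = P/(ρg) = 606×1000 / (1000 × 9.81) = 61.77 m.
Total head at PZ-9: h = z + ψ = 22.93 + 61.77 = 84.70 m.
Total head at PZ-14: h = 90.07 m (water level in the piezometer is the total head).
Head difference: h(PZ-9) − h(PZ-14) = 84.70 − 90.07 = -5.37 m.
Hydraulic gradient: i = |Δh| / L = 5.37 / 2000.2 = 0.00268.
Flow is from higher to lower head: from PZ-14 toward PZ-9, i.e. toward the south.

i ≈ 0.00268; groundwater flows toward the south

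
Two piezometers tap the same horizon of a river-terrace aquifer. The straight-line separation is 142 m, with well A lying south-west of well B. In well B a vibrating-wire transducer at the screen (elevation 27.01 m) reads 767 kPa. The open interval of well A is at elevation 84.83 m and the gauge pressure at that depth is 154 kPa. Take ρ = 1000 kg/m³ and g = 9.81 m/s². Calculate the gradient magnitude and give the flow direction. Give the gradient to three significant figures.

i ≈ 0.0329; groundwater flows toward the south-west

Pressure head at well B: ψ = P/(ρg) = 767×1000 / (1000 × 9.81) = 78.19 m.
Total head at well B: h = z + ψ = 27.01 + 78.19 = 105.20 m.
Pressure head at well A: ψ = P/(ρg) = 154×1000 / (1000 × 9.81) = 15.70 m.
Total head at well A: h = z + ψ = 84.83 + 15.70 = 100.53 m.
Head difference: h(well B) − h(well A) = 105.20 − 100.53 = 4.67 m.
Hydraulic gradient: i = |Δh| / L = 4.67 / 142 = 0.0329.
Flow is from higher to lower head: from well B toward well A, i.e. toward the south-west.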